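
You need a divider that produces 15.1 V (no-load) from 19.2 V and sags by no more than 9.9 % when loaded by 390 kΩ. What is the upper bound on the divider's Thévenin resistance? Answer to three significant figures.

R_th ≤ 42.9 kΩ

Loading drop = R_th/(R_th + R_L) ≤ 0.0990, so R_th ≤ R_L · ε/(1−ε) = 390 kΩ × 0.0990/0.9010 = 42.9 kΩ.
(Any R1, R2 with R2/(R1+R2) = 0.786 and R1‖R2 ≤ 42.9 kΩ will meet the spec.)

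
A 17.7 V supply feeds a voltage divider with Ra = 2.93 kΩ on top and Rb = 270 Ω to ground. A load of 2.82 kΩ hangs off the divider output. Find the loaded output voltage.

The load sits in parallel with Rb: Rb‖R_L = (270 × 2820) / (270 + 2820) = 246.4 Ω.
V_out = 17.7 × 246.4 / (2930 + 246.4) = 17.7 × 246.4/3176 = 1.37 V.

V_out ≈ 1.37 V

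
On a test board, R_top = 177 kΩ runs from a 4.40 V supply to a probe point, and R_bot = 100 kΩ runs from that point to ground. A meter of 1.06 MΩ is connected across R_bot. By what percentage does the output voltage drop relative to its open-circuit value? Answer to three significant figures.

5.69 %

The divider's output (Thévenin) resistance is R_top‖R_bot = 63.90 kΩ.
Fractional drop under load = R_th/(R_th + R_L) = 63.90 / (63.90 + 1060) = 0.05685.
So the output falls by 5.69 %.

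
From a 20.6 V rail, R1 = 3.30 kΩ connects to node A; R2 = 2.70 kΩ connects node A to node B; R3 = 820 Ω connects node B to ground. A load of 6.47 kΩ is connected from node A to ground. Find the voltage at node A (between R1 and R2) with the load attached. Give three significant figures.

Below node A the series string R2+R3 = 3520 Ω sits in parallel with the 6470 Ω load: 2280 Ω.
V_A = 20.6 × 2280/(3300 + 2280) = 8.42 V.

V ≈ 8.42 V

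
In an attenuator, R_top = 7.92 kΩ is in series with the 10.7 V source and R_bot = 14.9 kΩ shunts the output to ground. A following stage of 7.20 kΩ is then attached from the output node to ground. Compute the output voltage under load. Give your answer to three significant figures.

The load sits in parallel with R_bot: R_bot‖R_L = (14.9 × 7.20) / (14.9 + 7.20) = 4.854 kΩ.
V_out = 10.7 × 4.854 / (7.92 + 4.854) = 10.7 × 4.854/12.77 = 4.07 V.

V_out ≈ 4.07 V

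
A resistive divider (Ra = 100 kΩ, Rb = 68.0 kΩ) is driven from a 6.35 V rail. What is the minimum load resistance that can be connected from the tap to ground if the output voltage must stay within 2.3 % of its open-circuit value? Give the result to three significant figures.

R_L(min) ≈ 1.72 MΩ

Output resistance R_th = Ra‖Rb = (100 × 68.0)/168.0 = 40.48 kΩ.
The fractional drop is R_th/(R_th + R_L); requiring this ≤ 0.0230 gives R_L ≥ R_th(1/0.0230 − 1) = 40.48 × 42.48 = 1.72 MΩ.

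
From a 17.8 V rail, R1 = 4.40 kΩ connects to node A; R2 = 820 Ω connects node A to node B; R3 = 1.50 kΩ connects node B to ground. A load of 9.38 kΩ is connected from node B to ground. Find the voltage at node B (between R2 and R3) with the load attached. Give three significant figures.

V ≈ 3.53 V

At node B, R3 is in parallel with the load: R3‖R_L = 1293 Ω.
Below node A the resistance is R2 + (R3‖R_L) = 2113 Ω, so V_A = 17.8 × 2113/6513 = 5.775 V.
Then V_B = V_A × (R3‖R_L)/(R2 + R3‖R_L) = 5.775 × 1293/2113 = 3.53 V.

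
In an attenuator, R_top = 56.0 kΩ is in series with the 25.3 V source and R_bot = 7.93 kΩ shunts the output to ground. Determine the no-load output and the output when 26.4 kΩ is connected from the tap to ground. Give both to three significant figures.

Open-circuit: V = 25.3 × 7.93/(56.0 + 7.93) = 3.14 V.
With the load, R_bot becomes R_bot‖R_L = 6.098 kΩ, so V = 25.3 × 6.098/62.10 = 2.48 V.

Unloaded: 3.14 V; loaded: 2.48 V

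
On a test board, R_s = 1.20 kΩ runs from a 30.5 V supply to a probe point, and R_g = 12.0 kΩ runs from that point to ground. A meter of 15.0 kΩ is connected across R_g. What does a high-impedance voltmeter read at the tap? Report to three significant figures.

V_out ≈ 25.8 V

The load sits in parallel with R_g: R_g‖R_L = (12.0 × 15.0) / (12.0 + 15.0) = 6.667 kΩ.
V_out = 30.5 × 6.667 / (1.20 + 6.667) = 30.5 × 6.667/7.867 = 25.8 V.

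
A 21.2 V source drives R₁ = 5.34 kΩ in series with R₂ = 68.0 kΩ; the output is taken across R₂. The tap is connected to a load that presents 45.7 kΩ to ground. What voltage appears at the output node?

The load sits in parallel with R₂: R₂‖R_L = (68.0 × 45.7) / (68.0 + 45.7) = 27.33 kΩ.
V_out = 21.2 × 27.33 / (5.34 + 27.33) = 21.2 × 27.33/32.67 = 17.7 V.

V_out ≈ 17.7 V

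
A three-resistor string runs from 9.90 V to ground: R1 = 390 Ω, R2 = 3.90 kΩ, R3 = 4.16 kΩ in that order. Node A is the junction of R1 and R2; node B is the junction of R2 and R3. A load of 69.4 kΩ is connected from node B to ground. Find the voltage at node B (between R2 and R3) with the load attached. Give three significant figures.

At node B, R3 is in parallel with the load: R3‖R_L = 3925 Ω.
Below node A the resistance is R2 + (R3‖R_L) = 7825 Ω, so V_A = 9.90 × 7825/8215 = 9.430 V.
Then V_B = V_A × (R3‖R_L)/(R2 + R3‖R_L) = 9.430 × 3925/7825 = 4.73 V.

V ≈ 4.73 V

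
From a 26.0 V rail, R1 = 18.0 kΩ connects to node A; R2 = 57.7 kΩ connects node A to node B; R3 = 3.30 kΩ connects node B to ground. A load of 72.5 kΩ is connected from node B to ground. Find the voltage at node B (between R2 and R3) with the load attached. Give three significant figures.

At node B, R3 is in parallel with the load: R3‖R_L = 3.156 kΩ.
Below node A the resistance is R2 + (R3‖R_L) = 60.86 kΩ, so V_A = 26.0 × 60.86/78.86 = 20.07 V.
Then V_B = V_A × (R3‖R_L)/(R2 + R3‖R_L) = 20.07 × 3.156/60.86 = 1.04 V.

V ≈ 1.04 V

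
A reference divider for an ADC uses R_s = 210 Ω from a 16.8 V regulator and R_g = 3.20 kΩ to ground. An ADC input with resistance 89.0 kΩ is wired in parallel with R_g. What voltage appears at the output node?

The load sits in parallel with R_g: R_g‖R_L = (3200 × 89000) / (3200 + 89000) = 3089 Ω.
V_out = 16.8 × 3089 / (210 + 3089) = 16.8 × 3089/3299 = 15.7 V.
(Unloaded it would have been 15.8 V.)

V_out ≈ 15.7 V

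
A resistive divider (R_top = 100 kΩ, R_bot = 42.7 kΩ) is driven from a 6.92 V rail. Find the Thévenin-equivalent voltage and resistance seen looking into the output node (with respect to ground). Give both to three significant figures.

V_th = 2.07 V, R_th = 29.9 kΩ

V_th is the open-circuit tap voltage: 6.92 × 42.7/(100 + 42.7) = 2.07 V.
With the supply zeroed, R_top and R_bot appear in parallel from the tap: R_th = R_top‖R_bot = (100 × 42.7)/142.7 = 29.9 kΩ.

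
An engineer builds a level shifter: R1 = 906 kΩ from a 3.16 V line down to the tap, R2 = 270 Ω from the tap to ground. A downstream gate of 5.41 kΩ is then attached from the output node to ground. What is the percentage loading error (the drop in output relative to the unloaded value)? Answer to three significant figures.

4.75 %

The divider's output (Thévenin) resistance is R1‖R2 = 269.9 Ω.
Fractional drop under load = R_th/(R_th + R_L) = 269.9 / (269.9 + 5410) = 0.04752.
So the output falls by 4.75 %.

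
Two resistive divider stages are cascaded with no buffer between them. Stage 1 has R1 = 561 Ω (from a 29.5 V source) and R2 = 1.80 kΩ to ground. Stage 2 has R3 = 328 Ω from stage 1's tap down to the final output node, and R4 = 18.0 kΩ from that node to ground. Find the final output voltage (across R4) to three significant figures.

V_out ≈ 21.6 V

Stage 2 presents R3+R4 = 18330 Ω as a load on stage 1's tap.
Stage 1's lower leg becomes R2‖(R3+R4) = 1639 Ω, so V_mid = 29.5 × 1639/2200 = 21.98 V.
Stage 2 is itself unloaded: V_out = V_mid × R4/(R3+R4) = 21.98 × 18000/18330 = 21.6 V.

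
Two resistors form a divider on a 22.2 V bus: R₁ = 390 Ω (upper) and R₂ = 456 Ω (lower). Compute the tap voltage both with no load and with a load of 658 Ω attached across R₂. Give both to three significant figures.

Unloaded: 12.0 V; loaded: 9.07 V

Open-circuit: V = 22.2 × 456/(390 + 456) = 12.0 V.
With the load, R₂ becomes R₂‖R_L = 269.3 Ω, so V = 22.2 × 269.3/659.3 = 9.07 V.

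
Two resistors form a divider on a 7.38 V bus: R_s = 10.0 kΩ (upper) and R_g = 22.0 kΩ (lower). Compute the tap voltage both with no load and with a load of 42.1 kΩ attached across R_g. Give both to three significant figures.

Unloaded: 5.07 V; loaded: 4.36 V

Open-circuit: V = 7.38 × 22.0/(10.0 + 22.0) = 5.07 V.
With the load, R_g becomes R_g‖R_L = 14.45 kΩ, so V = 7.38 × 14.45/24.45 = 4.36 V.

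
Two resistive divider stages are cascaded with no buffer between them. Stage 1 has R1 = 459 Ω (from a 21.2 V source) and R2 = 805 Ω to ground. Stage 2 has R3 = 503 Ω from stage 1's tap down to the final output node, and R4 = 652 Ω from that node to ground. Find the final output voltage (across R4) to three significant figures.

Stage 2 presents R3+R4 = 1155 Ω as a load on stage 1's tap.
Stage 1's lower leg becomes R2‖(R3+R4) = 474.4 Ω, so V_mid = 21.2 × 474.4/933.4 = 10.77 V.
Stage 2 is itself unloaded: V_out = V_mid × R4/(R3+R4) = 10.77 × 652/1155 = 6.08 V.

V_out ≈ 6.08 V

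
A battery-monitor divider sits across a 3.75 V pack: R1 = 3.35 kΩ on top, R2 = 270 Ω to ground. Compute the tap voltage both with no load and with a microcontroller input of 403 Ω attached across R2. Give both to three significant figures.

Unloaded: 0.280 V; loaded: 0.173 V

Open-circuit: V = 3.75 × 270/(3350 + 270) = 0.280 V.
With the load, R2 becomes R2‖R_L = 161.7 Ω, so V = 3.75 × 161.7/3512 = 0.173 V.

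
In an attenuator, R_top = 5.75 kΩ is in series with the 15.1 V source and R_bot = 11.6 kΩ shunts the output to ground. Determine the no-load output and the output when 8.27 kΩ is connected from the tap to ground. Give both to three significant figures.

Open-circuit: V = 15.1 × 11.6/(5.75 + 11.6) = 10.1 V.
With the load, R_bot becomes R_bot‖R_L = 4.828 kΩ, so V = 15.1 × 4.828/10.58 = 6.89 V.

Unloaded: 10.1 V; loaded: 6.89 V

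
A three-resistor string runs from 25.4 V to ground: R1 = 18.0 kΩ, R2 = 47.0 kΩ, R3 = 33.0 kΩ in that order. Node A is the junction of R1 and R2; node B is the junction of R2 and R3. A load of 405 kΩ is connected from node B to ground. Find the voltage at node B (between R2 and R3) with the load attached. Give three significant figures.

V ≈ 8.11 V

At node B, R3 is in parallel with the load: R3‖R_L = 30.51 kΩ.
Below node A the resistance is R2 + (R3‖R_L) = 77.51 kΩ, so V_A = 25.4 × 77.51/95.51 = 20.61 V.
Then V_B = V_A × (R3‖R_L)/(R2 + R3‖R_L) = 20.61 × 30.51/77.51 = 8.11 V.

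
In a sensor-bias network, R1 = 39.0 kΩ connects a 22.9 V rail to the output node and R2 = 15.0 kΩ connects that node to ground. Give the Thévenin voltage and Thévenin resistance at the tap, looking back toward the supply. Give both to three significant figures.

V_th is the open-circuit tap voltage: 22.9 × 15.0/(39.0 + 15.0) = 6.36 V.
With the supply zeroed, R1 and R2 appear in parallel from the tap: R_th = R1‖R2 = (39.0 × 15.0)/54.00 = 10.8 kΩ.

V_th = 6.36 V, R_th = 10.8 kΩ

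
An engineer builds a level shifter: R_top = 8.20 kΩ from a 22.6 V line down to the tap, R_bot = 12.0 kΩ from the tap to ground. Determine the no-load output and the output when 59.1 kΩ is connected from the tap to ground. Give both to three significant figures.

Open-circuit: V = 22.6 × 12.0/(8.20 + 12.0) = 13.4 V.
With the load, R_bot becomes R_bot‖R_L = 9.975 kΩ, so V = 22.6 × 9.975/18.17 = 12.4 V.

Unloaded: 13.4 V; loaded: 12.4 V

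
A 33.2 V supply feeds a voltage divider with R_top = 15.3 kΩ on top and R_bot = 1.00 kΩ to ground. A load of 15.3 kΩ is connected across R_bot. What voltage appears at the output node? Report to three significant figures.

V_out ≈ 1.92 V

The load sits in parallel with R_bot: R_bot‖R_L = (1.00 × 15.3) / (1.00 + 15.3) = 0.9387 kΩ.
V_out = 33.2 × 0.9387 / (15.3 + 0.9387) = 33.2 × 0.9387/16.24 = 1.92 V.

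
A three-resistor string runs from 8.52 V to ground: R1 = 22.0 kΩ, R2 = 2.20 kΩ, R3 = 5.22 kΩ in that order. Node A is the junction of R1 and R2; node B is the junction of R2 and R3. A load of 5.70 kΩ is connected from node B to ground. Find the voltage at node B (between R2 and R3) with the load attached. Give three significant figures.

V ≈ 0.862 V

At node B, R3 is in parallel with the load: R3‖R_L = 2.725 kΩ.
Below node A the resistance is R2 + (R3‖R_L) = 4.925 kΩ, so V_A = 8.52 × 4.925/26.92 = 1.558 V.
Then V_B = V_A × (R3‖R_L)/(R2 + R3‖R_L) = 1.558 × 2.725/4.925 = 0.862 V.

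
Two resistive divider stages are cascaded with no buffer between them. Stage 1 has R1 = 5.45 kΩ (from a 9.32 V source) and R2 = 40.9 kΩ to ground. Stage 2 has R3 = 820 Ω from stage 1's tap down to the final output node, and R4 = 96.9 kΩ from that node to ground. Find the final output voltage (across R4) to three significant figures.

V_out ≈ 7.77 V

Stage 2 presents R3+R4 = 97720 Ω as a load on stage 1's tap.
Stage 1's lower leg becomes R2‖(R3+R4) = 28830 Ω, so V_mid = 9.32 × 28830/34280 = 7.838 V.
Stage 2 is itself unloaded: V_out = V_mid × R4/(R3+R4) = 7.838 × 96900/97720 = 7.77 V.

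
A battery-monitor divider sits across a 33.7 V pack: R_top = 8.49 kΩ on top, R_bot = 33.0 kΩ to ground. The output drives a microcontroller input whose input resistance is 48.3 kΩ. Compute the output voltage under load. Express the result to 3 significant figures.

V_out ≈ 23.5 V

The load sits in parallel with R_bot: R_bot‖R_L = (33.0 × 48.3) / (33.0 + 48.3) = 19.61 kΩ.
V_out = 33.7 × 19.61 / (8.49 + 19.61) = 33.7 × 19.61/28.10 = 23.5 V.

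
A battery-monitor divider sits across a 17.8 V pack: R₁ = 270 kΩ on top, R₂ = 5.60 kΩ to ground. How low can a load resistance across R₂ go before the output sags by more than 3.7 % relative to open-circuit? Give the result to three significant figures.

R_L(min) ≈ 143 kΩ

Output resistance R_th = R₁‖R₂ = (270 × 5.60)/275.6 = 5.486 kΩ.
The fractional drop is R_th/(R_th + R_L); requiring this ≤ 0.0370 gives R_L ≥ R_th(1/0.0370 − 1) = 5.486 × 26.03 = 143 kΩ.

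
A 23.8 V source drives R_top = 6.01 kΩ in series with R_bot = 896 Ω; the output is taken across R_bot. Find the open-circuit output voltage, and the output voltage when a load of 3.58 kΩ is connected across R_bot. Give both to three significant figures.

Open-circuit: V = 23.8 × 896/(6010 + 896) = 3.09 V.
With the load, R_bot becomes R_bot‖R_L = 716.6 Ω, so V = 23.8 × 716.6/6727 = 2.54 V.

Unloaded: 3.09 V; loaded: 2.54 V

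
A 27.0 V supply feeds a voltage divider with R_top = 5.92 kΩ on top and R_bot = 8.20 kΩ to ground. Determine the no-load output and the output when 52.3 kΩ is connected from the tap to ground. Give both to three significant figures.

Open-circuit: V = 27.0 × 8.20/(5.92 + 8.20) = 15.7 V.
With the load, R_bot becomes R_bot‖R_L = 7.089 kΩ, so V = 27.0 × 7.089/13.01 = 14.7 V.

Unloaded: 15.7 V; loaded: 14.7 V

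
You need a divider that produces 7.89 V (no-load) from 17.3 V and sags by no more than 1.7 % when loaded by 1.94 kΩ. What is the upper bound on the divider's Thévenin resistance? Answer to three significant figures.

Loading drop = R_th/(R_th + R_L) ≤ 0.0170, so R_th ≤ R_L · ε/(1−ε) = 1.94 kΩ × 0.0170/0.9830 = 33.6 Ω.

R_th ≤ 33.6 Ω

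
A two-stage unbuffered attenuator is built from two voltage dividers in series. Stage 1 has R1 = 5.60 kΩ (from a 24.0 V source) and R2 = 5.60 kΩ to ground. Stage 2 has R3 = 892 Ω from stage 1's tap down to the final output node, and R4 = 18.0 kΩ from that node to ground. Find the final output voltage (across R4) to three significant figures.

Stage 2 presents R3+R4 = 18890 Ω as a load on stage 1's tap.
Stage 1's lower leg becomes R2‖(R3+R4) = 4320 Ω, so V_mid = 24.0 × 4320/9920 = 10.45 V.
Stage 2 is itself unloaded: V_out = V_mid × R4/(R3+R4) = 10.45 × 18000/18890 = 9.96 V.

V_out ≈ 9.96 V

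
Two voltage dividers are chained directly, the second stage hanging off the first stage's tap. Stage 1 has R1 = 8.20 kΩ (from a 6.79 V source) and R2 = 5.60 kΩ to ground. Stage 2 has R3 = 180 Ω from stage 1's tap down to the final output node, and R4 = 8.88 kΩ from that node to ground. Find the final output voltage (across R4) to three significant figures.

V_out ≈ 1.98 V

Stage 2 presents R3+R4 = 9060 Ω as a load on stage 1's tap.
Stage 1's lower leg becomes R2‖(R3+R4) = 3461 Ω, so V_mid = 6.79 × 3461/11660 = 2.015 V.
Stage 2 is itself unloaded: V_out = V_mid × R4/(R3+R4) = 2.015 × 8880/9060 = 1.98 V.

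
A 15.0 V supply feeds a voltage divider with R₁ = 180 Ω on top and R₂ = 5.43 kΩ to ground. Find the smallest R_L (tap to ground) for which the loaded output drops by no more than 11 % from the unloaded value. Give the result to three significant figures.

R_L(min) ≈ 1.41 kΩ

Output resistance R_th = R₁‖R₂ = (180 × 5430)/5610 = 174.2 Ω.
The fractional drop is R_th/(R_th + R_L); requiring this ≤ 0.110 gives R_L ≥ R_th(1/0.110 − 1) = 174.2 × 8.091 = 1.41 kΩ.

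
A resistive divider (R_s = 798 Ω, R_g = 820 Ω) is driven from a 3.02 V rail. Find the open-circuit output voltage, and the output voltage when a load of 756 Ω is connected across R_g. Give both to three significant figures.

Open-circuit: V = 3.02 × 820/(798 + 820) = 1.53 V.
With the load, R_g becomes R_g‖R_L = 393.4 Ω, so V = 3.02 × 393.4/1191 = 0.997 V.

Unloaded: 1.53 V; loaded: 0.997 V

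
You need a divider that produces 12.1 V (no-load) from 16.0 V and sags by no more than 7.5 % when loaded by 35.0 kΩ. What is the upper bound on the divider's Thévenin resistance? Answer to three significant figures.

Loading drop = R_th/(R_th + R_L) ≤ 0.0750, so R_th ≤ R_L · ε/(1−ε) = 35.0 kΩ × 0.0750/0.9250 = 2.84 kΩ.
(Any R1, R2 with R2/(R1+R2) = 0.756 and R1‖R2 ≤ 2.84 kΩ will meet the spec.)

R_th ≤ 2.84 kΩ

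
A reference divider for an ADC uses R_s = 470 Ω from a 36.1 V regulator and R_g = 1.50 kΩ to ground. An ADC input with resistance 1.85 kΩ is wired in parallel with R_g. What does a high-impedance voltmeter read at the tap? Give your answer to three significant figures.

V_out ≈ 23.0 V

The load sits in parallel with R_g: R_g‖R_L = (1500 × 1850) / (1500 + 1850) = 828.4 Ω.
V_out = 36.1 × 828.4 / (470 + 828.4) = 36.1 × 828.4/1298 = 23.0 V.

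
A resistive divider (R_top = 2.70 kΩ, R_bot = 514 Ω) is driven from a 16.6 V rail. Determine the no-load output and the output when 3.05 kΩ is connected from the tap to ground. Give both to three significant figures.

Unloaded: 2.65 V; loaded: 2.33 V

Open-circuit: V = 16.6 × 514/(2700 + 514) = 2.65 V.
With the load, R_bot becomes R_bot‖R_L = 439.9 Ω, so V = 16.6 × 439.9/3140 = 2.33 V.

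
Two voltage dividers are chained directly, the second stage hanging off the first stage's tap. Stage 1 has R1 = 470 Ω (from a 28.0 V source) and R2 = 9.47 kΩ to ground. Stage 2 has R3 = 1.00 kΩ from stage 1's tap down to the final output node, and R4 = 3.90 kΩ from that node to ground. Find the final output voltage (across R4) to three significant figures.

V_out ≈ 19.5 V

Stage 2 presents R3+R4 = 4900 Ω as a load on stage 1's tap.
Stage 1's lower leg becomes R2‖(R3+R4) = 3229 Ω, so V_mid = 28.0 × 3229/3699 = 24.44 V.
Stage 2 is itself unloaded: V_out = V_mid × R4/(R3+R4) = 24.44 × 3900/4900 = 19.5 V.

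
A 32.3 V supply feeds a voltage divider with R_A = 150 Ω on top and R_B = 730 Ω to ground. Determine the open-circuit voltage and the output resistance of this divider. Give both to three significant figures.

V_th = 26.8 V, R_th = 124 Ω

V_th is the open-circuit tap voltage: 32.3 × 730/(150 + 730) = 26.8 V.
With the supply zeroed, R_A and R_B appear in parallel from the tap: R_th = R_A‖R_B = (150 × 730)/880.0 = 124 Ω.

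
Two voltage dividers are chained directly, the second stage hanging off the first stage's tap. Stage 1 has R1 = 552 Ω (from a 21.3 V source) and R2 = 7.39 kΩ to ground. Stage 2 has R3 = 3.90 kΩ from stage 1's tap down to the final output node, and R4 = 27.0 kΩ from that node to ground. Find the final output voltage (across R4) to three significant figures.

Stage 2 presents R3+R4 = 30900 Ω as a load on stage 1's tap.
Stage 1's lower leg becomes R2‖(R3+R4) = 5964 Ω, so V_mid = 21.3 × 5964/6516 = 19.50 V.
Stage 2 is itself unloaded: V_out = V_mid × R4/(R3+R4) = 19.50 × 27000/30900 = 17.0 V.

V_out ≈ 17.0 V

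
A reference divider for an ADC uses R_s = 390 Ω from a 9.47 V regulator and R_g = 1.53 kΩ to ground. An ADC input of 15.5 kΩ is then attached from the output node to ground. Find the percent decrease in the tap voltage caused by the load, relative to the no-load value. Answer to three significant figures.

The divider's output (Thévenin) resistance is R_s‖R_g = 310.8 Ω.
Fractional drop under load = R_th/(R_th + R_L) = 310.8 / (310.8 + 15500) = 0.01966.
So the output falls by 1.97 %.

1.97 %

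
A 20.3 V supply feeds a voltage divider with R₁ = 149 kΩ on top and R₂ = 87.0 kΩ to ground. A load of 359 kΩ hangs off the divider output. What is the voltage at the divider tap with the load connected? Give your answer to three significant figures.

V_out ≈ 6.49 V

The load sits in parallel with R₂: R₂‖R_L = (87.0 × 359) / (87.0 + 359) = 70.03 kΩ.
V_out = 20.3 × 70.03 / (149 + 70.03) = 20.3 × 70.03/219.0 = 6.49 V.
(Unloaded it would have been 7.48 V.)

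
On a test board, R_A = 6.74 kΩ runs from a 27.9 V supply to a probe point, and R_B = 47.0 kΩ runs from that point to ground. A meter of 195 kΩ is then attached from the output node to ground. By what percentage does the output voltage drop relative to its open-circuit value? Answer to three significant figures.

The divider's output (Thévenin) resistance is R_A‖R_B = 5.895 kΩ.
Fractional drop under load = R_th/(R_th + R_L) = 5.895 / (5.895 + 195) = 0.02934.
So the output falls by 2.93 %.

2.93 %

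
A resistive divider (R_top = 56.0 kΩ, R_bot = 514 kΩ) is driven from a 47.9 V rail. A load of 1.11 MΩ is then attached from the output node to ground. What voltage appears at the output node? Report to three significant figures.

The load sits in parallel with R_bot: R_bot‖R_L = (514 × 1110) / (514 + 1110) = 351.3 kΩ.
V_out = 47.9 × 351.3 / (56.0 + 351.3) = 47.9 × 351.3/407.3 = 41.3 V.

V_out ≈ 41.3 V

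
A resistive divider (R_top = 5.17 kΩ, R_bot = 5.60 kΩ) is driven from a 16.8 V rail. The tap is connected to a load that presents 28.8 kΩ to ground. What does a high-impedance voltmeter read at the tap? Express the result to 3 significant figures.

The load sits in parallel with R_bot: R_bot‖R_L = (5.60 × 28.8) / (5.60 + 28.8) = 4.688 kΩ.
V_out = 16.8 × 4.688 / (5.17 + 4.688) = 16.8 × 4.688/9.858 = 7.99 V.

V_out ≈ 7.99 V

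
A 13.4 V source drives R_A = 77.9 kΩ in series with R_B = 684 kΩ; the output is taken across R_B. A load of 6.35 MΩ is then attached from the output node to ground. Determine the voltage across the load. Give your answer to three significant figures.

The load sits in parallel with R_B: R_B‖R_L = (684 × 6350) / (684 + 6350) = 617.5 kΩ.
V_out = 13.4 × 617.5 / (77.9 + 617.5) = 13.4 × 617.5/695.4 = 11.9 V.

V_out ≈ 11.9 V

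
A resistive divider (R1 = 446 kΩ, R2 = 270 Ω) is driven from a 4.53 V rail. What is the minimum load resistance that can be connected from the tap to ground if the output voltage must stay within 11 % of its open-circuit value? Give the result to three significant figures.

R_L(min) ≈ 2.18 kΩ

Output resistance R_th = R1‖R2 = (446000 × 270)/446300 = 269.8 Ω.
The fractional drop is R_th/(R_th + R_L); requiring this ≤ 0.110 gives R_L ≥ R_th(1/0.110 − 1) = 269.8 × 8.091 = 2.18 kΩ.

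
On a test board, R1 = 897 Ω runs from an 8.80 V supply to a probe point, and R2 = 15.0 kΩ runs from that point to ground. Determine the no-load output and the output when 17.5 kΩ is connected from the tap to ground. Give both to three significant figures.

Unloaded: 8.30 V; loaded: 7.92 V

Open-circuit: V = 8.80 × 15000/(897 + 15000) = 8.30 V.
With the load, R2 becomes R2‖R_L = 8077 Ω, so V = 8.80 × 8077/8974 = 7.92 V.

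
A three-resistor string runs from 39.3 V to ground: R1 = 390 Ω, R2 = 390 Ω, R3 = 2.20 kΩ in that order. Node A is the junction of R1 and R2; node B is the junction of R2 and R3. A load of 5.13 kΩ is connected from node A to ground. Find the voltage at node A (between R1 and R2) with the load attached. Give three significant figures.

V ≈ 32.0 V

Below node A the series string R2+R3 = 2590 Ω sits in parallel with the 5130 Ω load: 1721 Ω.
V_A = 39.3 × 1721/(390 + 1721) = 32.0 V.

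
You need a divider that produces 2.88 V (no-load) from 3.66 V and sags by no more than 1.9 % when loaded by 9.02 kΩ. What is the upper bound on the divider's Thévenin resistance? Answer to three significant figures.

Loading drop = R_th/(R_th + R_L) ≤ 0.0190, so R_th ≤ R_L · ε/(1−ε) = 9.02 kΩ × 0.0190/0.9810 = 175 Ω.
(Any R1, R2 with R2/(R1+R2) = 0.787 and R1‖R2 ≤ 175 Ω will meet the spec.)

R_th ≤ 175 Ω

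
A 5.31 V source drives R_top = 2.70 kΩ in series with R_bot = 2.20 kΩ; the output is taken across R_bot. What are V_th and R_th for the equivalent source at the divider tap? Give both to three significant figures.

V_th is the open-circuit tap voltage: 5.31 × 2.20/(2.70 + 2.20) = 2.38 V.
With the supply zeroed, R_top and R_bot appear in parallel from the tap: R_th = R_top‖R_bot = (2.70 × 2.20)/4.900 = 1.21 kΩ.

V_th = 2.38 V, R_th = 1.21 kΩ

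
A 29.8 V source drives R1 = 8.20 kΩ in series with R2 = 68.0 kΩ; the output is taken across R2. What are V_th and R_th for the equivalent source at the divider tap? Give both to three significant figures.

V_th is the open-circuit tap voltage: 29.8 × 68.0/(8.20 + 68.0) = 26.6 V.
With the supply zeroed, R1 and R2 appear in parallel from the tap: R_th = R1‖R2 = (8.20 × 68.0)/76.20 = 7.32 kΩ.

V_th = 26.6 V, R_th = 7.32 kΩ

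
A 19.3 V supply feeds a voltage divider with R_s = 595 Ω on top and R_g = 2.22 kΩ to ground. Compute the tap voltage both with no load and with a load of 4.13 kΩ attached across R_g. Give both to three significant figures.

Unloaded: 15.2 V; loaded: 13.7 V

Open-circuit: V = 19.3 × 2220/(595 + 2220) = 15.2 V.
With the load, R_g becomes R_g‖R_L = 1444 Ω, so V = 19.3 × 1444/2039 = 13.7 V.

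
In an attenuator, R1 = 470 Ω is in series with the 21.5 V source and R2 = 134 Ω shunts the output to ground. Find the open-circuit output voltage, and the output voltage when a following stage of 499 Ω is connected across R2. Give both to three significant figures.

Unloaded: 4.77 V; loaded: 3.95 V

Open-circuit: V = 21.5 × 134/(470 + 134) = 4.77 V.
With the load, R2 becomes R2‖R_L = 105.6 Ω, so V = 21.5 × 105.6/575.6 = 3.95 V.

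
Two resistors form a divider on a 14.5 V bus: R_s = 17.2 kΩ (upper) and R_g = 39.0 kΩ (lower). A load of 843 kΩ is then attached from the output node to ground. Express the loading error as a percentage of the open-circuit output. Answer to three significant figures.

1.40 %

The divider's output (Thévenin) resistance is R_s‖R_g = 11.94 kΩ.
Fractional drop under load = R_th/(R_th + R_L) = 11.94 / (11.94 + 843) = 0.01396.
So the output falls by 1.40 %.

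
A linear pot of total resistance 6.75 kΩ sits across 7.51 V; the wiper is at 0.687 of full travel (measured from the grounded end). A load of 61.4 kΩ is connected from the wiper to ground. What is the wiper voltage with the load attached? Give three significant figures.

The wiper splits the pot into (1−α)R = 2.113 kΩ above and αR = 4.637 kΩ below.
Lower section ‖ load = 4.312 kΩ.
V_wiper = 7.51 × 4.312/(2.113 + 4.312) = 5.04 V.

V ≈ 5.04 V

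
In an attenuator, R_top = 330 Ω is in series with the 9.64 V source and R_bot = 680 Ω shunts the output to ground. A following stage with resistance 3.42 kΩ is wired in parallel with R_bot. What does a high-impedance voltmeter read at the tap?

V_out ≈ 6.09 V

The load sits in parallel with R_bot: R_bot‖R_L = (680 × 3420) / (680 + 3420) = 567.2 Ω.
V_out = 9.64 × 567.2 / (330 + 567.2) = 9.64 × 567.2/897.2 = 6.09 V.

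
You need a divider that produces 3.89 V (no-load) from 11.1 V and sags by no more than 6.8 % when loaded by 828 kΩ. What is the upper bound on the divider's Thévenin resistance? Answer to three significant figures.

Loading drop = R_th/(R_th + R_L) ≤ 0.0680, so R_th ≤ R_L · ε/(1−ε) = 828 kΩ × 0.0680/0.9320 = 60.4 kΩ.

R_th ≤ 60.4 kΩ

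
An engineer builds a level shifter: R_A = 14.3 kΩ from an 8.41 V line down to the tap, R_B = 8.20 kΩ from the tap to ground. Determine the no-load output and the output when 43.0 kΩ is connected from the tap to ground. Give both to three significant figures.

Unloaded: 3.06 V; loaded: 2.73 V

Open-circuit: V = 8.41 × 8.20/(14.3 + 8.20) = 3.06 V.
With the load, R_B becomes R_B‖R_L = 6.887 kΩ, so V = 8.41 × 6.887/21.19 = 2.73 V.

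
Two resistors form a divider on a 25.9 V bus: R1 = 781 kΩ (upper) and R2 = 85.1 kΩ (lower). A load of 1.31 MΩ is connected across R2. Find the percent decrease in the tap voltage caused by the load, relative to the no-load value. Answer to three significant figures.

The divider's output (Thévenin) resistance is R1‖R2 = 76.74 kΩ.
Fractional drop under load = R_th/(R_th + R_L) = 76.74 / (76.74 + 1310) = 0.05534.
So the output falls by 5.53 %.

5.53 %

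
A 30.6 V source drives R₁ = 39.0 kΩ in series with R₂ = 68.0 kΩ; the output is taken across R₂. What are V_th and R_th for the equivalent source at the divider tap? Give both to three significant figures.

V_th is the open-circuit tap voltage: 30.6 × 68.0/(39.0 + 68.0) = 19.4 V.
With the supply zeroed, R₁ and R₂ appear in parallel from the tap: R_th = R₁‖R₂ = (39.0 × 68.0)/107.0 = 24.8 kΩ.

V_th = 19.4 V, R_th = 24.8 kΩ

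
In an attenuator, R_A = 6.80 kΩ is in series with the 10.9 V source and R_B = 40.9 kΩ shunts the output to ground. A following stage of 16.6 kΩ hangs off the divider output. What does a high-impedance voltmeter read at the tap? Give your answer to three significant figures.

The load sits in parallel with R_B: R_B‖R_L = (40.9 × 16.6) / (40.9 + 16.6) = 11.81 kΩ.
V_out = 10.9 × 11.81 / (6.80 + 11.81) = 10.9 × 11.81/18.61 = 6.92 V.
(Unloaded it would have been 9.35 V.)

V_out ≈ 6.92 V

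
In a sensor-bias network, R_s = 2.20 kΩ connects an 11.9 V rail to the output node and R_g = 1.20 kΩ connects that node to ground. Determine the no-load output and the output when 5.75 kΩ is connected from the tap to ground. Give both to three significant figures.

Unloaded: 4.20 V; loaded: 3.70 V

Open-circuit: V = 11.9 × 1.20/(2.20 + 1.20) = 4.20 V.
With the load, R_g becomes R_g‖R_L = 0.9928 kΩ, so V = 11.9 × 0.9928/3.193 = 3.70 V.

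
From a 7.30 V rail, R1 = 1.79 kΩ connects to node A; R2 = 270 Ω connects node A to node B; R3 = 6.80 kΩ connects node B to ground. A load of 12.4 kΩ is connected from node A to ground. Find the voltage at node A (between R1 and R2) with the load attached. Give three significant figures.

V ≈ 5.22 V

Below node A the series string R2+R3 = 7070 Ω sits in parallel with the 12400 Ω load: 4503 Ω.
V_A = 7.30 × 4503/(1790 + 4503) = 5.22 V.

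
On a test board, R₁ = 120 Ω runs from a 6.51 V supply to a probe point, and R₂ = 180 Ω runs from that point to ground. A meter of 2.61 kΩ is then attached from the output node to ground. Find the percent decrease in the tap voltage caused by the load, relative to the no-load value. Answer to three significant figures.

The divider's output (Thévenin) resistance is R₁‖R₂ = 72.00 Ω.
Fractional drop under load = R_th/(R_th + R_L) = 72.00 / (72.00 + 2610) = 0.02685.
So the output falls by 2.68 %.

2.68 %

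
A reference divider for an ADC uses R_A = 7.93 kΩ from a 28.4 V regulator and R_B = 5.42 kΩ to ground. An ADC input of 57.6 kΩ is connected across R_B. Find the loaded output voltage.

V_out ≈ 10.9 V

The load sits in parallel with R_B: R_B‖R_L = (5.42 × 57.6) / (5.42 + 57.6) = 4.954 kΩ.
V_out = 28.4 × 4.954 / (7.93 + 4.954) = 28.4 × 4.954/12.88 = 10.9 V.
(Unloaded it would have been 11.5 V.)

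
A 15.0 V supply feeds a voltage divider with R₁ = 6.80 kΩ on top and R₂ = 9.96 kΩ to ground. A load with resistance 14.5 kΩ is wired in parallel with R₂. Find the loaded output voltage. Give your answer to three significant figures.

V_out ≈ 6.97 V

The load sits in parallel with R₂: R₂‖R_L = (9.96 × 14.5) / (9.96 + 14.5) = 5.904 kΩ.
V_out = 15.0 × 5.904 / (6.80 + 5.904) = 15.0 × 5.904/12.70 = 6.97 V.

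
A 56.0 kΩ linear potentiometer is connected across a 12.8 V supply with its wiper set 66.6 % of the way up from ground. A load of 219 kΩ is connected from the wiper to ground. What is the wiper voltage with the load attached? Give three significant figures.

V ≈ 8.07 V

The wiper splits the pot into (1−α)R = 18.70 kΩ above and αR = 37.30 kΩ below.
Lower section ‖ load = 31.87 kΩ.
V_wiper = 12.8 × 31.87/(18.70 + 31.87) = 8.07 V.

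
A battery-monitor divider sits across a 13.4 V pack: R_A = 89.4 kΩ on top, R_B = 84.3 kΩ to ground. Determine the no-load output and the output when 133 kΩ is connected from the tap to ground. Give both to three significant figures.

Open-circuit: V = 13.4 × 84.3/(89.4 + 84.3) = 6.50 V.
With the load, R_B becomes R_B‖R_L = 51.60 kΩ, so V = 13.4 × 51.60/141.0 = 4.90 V.

Unloaded: 6.50 V; loaded: 4.90 V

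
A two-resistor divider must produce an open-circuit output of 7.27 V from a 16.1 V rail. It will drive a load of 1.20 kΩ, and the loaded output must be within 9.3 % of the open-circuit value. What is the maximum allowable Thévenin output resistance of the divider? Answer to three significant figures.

R_th ≤ 123 Ω

Loading drop = R_th/(R_th + R_L) ≤ 0.0930, so R_th ≤ R_L · ε/(1−ε) = 1.20 kΩ × 0.0930/0.9070 = 123 Ω.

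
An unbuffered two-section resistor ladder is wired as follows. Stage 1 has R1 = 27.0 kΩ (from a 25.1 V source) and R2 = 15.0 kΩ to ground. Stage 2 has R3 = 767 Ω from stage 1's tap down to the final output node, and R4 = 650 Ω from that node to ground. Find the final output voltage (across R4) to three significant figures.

V_out ≈ 0.527 V

Stage 2 presents R3+R4 = 1417 Ω as a load on stage 1's tap.
Stage 1's lower leg becomes R2‖(R3+R4) = 1295 Ω, so V_mid = 25.1 × 1295/28290 = 1.149 V.
Stage 2 is itself unloaded: V_out = V_mid × R4/(R3+R4) = 1.149 × 650/1417 = 0.527 V.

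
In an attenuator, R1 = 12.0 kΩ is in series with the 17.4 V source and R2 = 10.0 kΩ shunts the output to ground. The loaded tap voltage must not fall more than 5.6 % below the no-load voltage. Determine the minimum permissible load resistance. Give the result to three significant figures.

Output resistance R_th = R1‖R2 = (12.0 × 10.0)/22.00 = 5.455 kΩ.
The fractional drop is R_th/(R_th + R_L); requiring this ≤ 0.0560 gives R_L ≥ R_th(1/0.0560 − 1) = 5.455 × 16.86 = 91.9 kΩ.

R_L(min) ≈ 91.9 kΩ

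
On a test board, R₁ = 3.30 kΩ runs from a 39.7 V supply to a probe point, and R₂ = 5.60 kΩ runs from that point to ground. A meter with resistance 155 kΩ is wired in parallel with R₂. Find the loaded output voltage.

The load sits in parallel with R₂: R₂‖R_L = (5.60 × 155) / (5.60 + 155) = 5.405 kΩ.
V_out = 39.7 × 5.405 / (3.30 + 5.405) = 39.7 × 5.405/8.705 = 24.6 V.
(Unloaded it would have been 25.0 V.)

V_out ≈ 24.6 V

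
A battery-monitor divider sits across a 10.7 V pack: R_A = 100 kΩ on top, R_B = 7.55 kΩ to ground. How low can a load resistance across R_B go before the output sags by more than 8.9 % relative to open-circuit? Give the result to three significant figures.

R_L(min) ≈ 71.9 kΩ

Output resistance R_th = R_A‖R_B = (100 × 7.55)/107.5 = 7.020 kΩ.
The fractional drop is R_th/(R_th + R_L); requiring this ≤ 0.0890 gives R_L ≥ R_th(1/0.0890 − 1) = 7.020 × 10.24 = 71.9 kΩ.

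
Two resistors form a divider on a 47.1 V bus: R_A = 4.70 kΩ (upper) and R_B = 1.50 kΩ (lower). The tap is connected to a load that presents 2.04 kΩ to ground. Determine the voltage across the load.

The load sits in parallel with R_B: R_B‖R_L = (1.50 × 2.04) / (1.50 + 2.04) = 0.8644 kΩ.
V_out = 47.1 × 0.8644 / (4.70 + 0.8644) = 47.1 × 0.8644/5.564 = 7.32 V.

V_out ≈ 7.32 V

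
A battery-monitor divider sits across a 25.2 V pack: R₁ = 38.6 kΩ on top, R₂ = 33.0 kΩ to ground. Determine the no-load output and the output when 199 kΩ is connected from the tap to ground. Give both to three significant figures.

Open-circuit: V = 25.2 × 33.0/(38.6 + 33.0) = 11.6 V.
With the load, R₂ becomes R₂‖R_L = 28.31 kΩ, so V = 25.2 × 28.31/66.91 = 10.7 V.

Unloaded: 11.6 V; loaded: 10.7 V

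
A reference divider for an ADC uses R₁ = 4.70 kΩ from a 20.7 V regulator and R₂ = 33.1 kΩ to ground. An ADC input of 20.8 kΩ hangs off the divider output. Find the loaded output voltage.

The load sits in parallel with R₂: R₂‖R_L = (33.1 × 20.8) / (33.1 + 20.8) = 12.77 kΩ.
V_out = 20.7 × 12.77 / (4.70 + 12.77) = 20.7 × 12.77/17.47 = 15.1 V.

V_out ≈ 15.1 V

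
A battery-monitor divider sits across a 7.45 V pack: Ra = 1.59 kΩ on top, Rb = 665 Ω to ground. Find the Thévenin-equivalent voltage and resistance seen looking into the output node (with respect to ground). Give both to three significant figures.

V_th is the open-circuit tap voltage: 7.45 × 665/(1590 + 665) = 2.20 V.
With the supply zeroed, Ra and Rb appear in parallel from the tap: R_th = Ra‖Rb = (1590 × 665)/2255 = 469 Ω.

V_th = 2.20 V, R_th = 469 Ω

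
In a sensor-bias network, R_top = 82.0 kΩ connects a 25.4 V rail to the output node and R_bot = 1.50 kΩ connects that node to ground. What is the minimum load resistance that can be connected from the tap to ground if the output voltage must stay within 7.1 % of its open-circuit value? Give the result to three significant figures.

R_L(min) ≈ 19.3 kΩ

Output resistance R_th = R_top‖R_bot = (82.0 × 1.50)/83.50 = 1.473 kΩ.
The fractional drop is R_th/(R_th + R_L); requiring this ≤ 0.0710 gives R_L ≥ R_th(1/0.0710 − 1) = 1.473 × 13.08 = 19.3 kΩ.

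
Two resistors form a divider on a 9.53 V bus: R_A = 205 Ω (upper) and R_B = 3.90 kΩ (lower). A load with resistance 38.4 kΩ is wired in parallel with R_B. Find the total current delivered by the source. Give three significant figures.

R_B‖R_L = 3540 Ω, so the source sees R_A + R_B‖R_L = 3745 Ω.
I = 9.53 V / 3745 Ω = 2.54 mA.

I ≈ 2.54 mA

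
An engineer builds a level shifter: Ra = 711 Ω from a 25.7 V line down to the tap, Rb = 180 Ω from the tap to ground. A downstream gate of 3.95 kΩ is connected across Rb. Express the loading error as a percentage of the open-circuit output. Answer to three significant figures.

The divider's output (Thévenin) resistance is Ra‖Rb = 143.6 Ω.
Fractional drop under load = R_th/(R_th + R_L) = 143.6 / (143.6 + 3950) = 0.03509.
So the output falls by 3.51 %.

3.51 %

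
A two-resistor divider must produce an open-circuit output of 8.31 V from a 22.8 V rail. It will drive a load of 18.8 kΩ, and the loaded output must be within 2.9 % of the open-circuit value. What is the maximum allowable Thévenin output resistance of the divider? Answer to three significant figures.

Loading drop = R_th/(R_th + R_L) ≤ 0.0290, so R_th ≤ R_L · ε/(1−ε) = 18.8 kΩ × 0.0290/0.9710 = 561 Ω.
(Any R1, R2 with R2/(R1+R2) = 0.364 and R1‖R2 ≤ 561 Ω will meet the spec.)

R_th ≤ 561 Ω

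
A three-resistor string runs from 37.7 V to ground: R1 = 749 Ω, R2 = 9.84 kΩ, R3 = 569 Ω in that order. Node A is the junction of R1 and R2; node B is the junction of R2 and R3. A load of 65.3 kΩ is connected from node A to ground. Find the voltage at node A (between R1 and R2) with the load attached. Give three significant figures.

Below node A the series string R2+R3 = 10410 Ω sits in parallel with the 65300 Ω load: 8978 Ω.
V_A = 37.7 × 8978/(749 + 8978) = 34.8 V.

V ≈ 34.8 V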